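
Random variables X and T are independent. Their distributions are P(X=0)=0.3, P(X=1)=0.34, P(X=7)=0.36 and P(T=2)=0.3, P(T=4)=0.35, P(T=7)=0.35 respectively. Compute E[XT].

E[XT] = Σ_x Σ_t xt · P(X=x)P(T=t)
 = 0·0.09 + 0·0.105 + 0·0.105 + 2·0.102 + 4·0.119 + 7·0.119 + 14·0.108 + 28·0.126 + 49·0.126
 = 0 + 0 + 0 + 0.204 + 0.476 + 0.833 + 1.512 + 3.528 + 6.174
 = 12.727

12.727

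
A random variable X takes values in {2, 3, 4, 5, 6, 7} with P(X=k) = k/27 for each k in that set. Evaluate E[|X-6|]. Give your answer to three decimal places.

1.370

E[|X-6|] = Σ |x-6|·P(X=x)
 = 4·2/27 + 3·1/9 + 2·4/27 + 1·5/27 + 0·2/9 + 1·7/27
 = 8/27 + 1/3 + 8/27 + 5/27 + 0 + 7/27
 = 37/27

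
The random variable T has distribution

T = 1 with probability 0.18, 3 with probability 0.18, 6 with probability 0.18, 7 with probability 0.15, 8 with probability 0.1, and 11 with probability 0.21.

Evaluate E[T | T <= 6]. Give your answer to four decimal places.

P(T <= 6) = 0.18 + 0.18 + 0.18 = 0.54.
E[T | T <= 6] = [1·0.18 + 3·0.18 + 6·0.18] / 0.54
 = 1.8 / 0.54
 = 10/3

3.3333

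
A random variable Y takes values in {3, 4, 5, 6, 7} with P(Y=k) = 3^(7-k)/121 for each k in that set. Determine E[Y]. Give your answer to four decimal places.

3.4793

E[Y] = Σ y·P(Y=y)
 = 3·81/121 + 4·27/121 + 5·9/121 + 6·3/121 + 7·1/121
 = 243/121 + 108/121 + 45/121 + 18/121 + 7/121
 = 421/121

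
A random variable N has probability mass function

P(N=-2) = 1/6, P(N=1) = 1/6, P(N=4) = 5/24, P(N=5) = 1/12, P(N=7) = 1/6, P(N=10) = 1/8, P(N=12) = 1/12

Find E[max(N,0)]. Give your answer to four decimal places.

4.8333

E[max(N,0)] = Σ max(n,0)·P(N=n)
 = 0·1/6 + 1·1/6 + 4·5/24 + 5·1/12 + 7·1/6 + 10·1/8 + 12·1/12
 = 0 + 1/6 + 5/6 + 5/12 + 7/6 + 5/4 + 1
 = 29/6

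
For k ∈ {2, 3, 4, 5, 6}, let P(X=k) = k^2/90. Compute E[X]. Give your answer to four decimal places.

E[X] = Σ x·P(X=x)
 = 2·2/45 + 3·1/10 + 4·8/45 + 5·5/18 + 6·2/5
 = 4/45 + 3/10 + 32/45 + 25/18 + 12/5
 = 44/9

4.8889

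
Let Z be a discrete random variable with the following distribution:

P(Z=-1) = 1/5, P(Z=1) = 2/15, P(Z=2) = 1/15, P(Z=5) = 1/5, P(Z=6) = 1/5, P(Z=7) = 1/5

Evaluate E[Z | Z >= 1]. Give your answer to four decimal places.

P(Z >= 1) = 2/15 + 1/15 + 1/5 + 1/5 + 1/5 = 4/5.
E[Z | Z >= 1] = [1·2/15 + 2·1/15 + 5·1/5 + 6·1/5 + 7·1/5] / (4/5)
 = 58/15 / (4/5)
 = 29/6

4.8333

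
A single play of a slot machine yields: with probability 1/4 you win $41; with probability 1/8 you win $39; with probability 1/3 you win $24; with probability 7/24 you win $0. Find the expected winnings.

23.125

E[payout] = 41·1/4 + 39·1/8 + 24·1/3 + 0·7/24
 = 41/4 + 39/8 + 8 + 0
 = 185/8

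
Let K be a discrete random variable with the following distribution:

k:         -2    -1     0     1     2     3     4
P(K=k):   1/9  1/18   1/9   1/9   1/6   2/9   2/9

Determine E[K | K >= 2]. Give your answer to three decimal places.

P(K >= 2) = 1/6 + 2/9 + 2/9 = 11/18.
E[K | K >= 2] = [2·1/6 + 3·2/9 + 4·2/9] / (11/18)
 = 17/9 / (11/18)
 = 34/11

3.091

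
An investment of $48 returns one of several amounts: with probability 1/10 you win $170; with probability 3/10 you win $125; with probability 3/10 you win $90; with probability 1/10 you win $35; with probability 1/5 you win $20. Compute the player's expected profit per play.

41

E[payout] = 170·1/10 + 125·3/10 + 90·3/10 + 35·1/10 + 20·1/5
 = 17 + 75/2 + 27 + 7/2 + 4
 = 89
Net = 89 - 48 = 41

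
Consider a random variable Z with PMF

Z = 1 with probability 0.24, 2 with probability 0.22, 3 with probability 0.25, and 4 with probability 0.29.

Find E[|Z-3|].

E[|Z-3|] = Σ |z-3|·P(Z=z)
 = 2·0.24 + 1·0.22 + 0·0.25 + 1·0.29
 = 0.48 + 0.22 + 0 + 0.29
 = 0.99

0.99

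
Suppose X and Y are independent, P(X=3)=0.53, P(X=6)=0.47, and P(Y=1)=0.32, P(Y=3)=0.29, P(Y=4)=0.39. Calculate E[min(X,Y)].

E[min(X,Y)] = Σ_x Σ_y min(x,y) · P(X=x)P(Y=y)
 = 1·0.1696 + 3·0.1537 + 3·0.2067 + 1·0.1504 + 3·0.1363 + 4·0.1833
 = 0.1696 + 0.4611 + 0.6201 + 0.1504 + 0.4089 + 0.7332
 = 2.5433

2.5433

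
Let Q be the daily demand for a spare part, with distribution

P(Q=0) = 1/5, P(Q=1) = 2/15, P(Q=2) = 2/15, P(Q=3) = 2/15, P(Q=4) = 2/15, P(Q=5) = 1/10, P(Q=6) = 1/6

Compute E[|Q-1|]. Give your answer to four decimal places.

2.2333

E[|Q-1|] = Σ |q-1|·P(Q=q)
 = 1·1/5 + 0·2/15 + 1·2/15 + 2·2/15 + 3·2/15 + 4·1/10 + 5·1/6
 = 1/5 + 0 + 2/15 + 4/15 + 2/5 + 2/5 + 5/6
 = 67/30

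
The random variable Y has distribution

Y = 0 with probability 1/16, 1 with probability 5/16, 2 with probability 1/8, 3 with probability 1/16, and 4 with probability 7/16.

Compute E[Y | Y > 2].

P(Y > 2) = 1/16 + 7/16 = 1/2.
E[Y | Y > 2] = [3·1/16 + 4·7/16] / (1/2)
 = 31/16 / (1/2)
 = 31/8

3.875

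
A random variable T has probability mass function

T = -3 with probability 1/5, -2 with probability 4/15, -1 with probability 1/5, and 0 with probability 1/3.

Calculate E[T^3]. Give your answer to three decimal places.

-7.733

E[T^3] = Σ t^3·P(T=t)
 = (-27)·1/5 + (-8)·4/15 + (-1)·1/5 + 0·1/3
 = (-27/5) + (-32/15) + (-1/5) + 0
 = -116/15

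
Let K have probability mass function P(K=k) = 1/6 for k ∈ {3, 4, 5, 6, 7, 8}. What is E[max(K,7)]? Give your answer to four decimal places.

E[max(K,7)] = Σ max(k,7)·P(K=k)
 = 7·1/6 + 7·1/6 + 7·1/6 + 7·1/6 + 7·1/6 + 8·1/6
 = 7/6 + 7/6 + 7/6 + 7/6 + 7/6 + 4/3
 = 43/6

7.1667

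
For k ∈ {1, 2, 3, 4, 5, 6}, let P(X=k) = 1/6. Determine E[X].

E[X] = Σ x·P(X=x)
 = 1·1/6 + 2·1/6 + 3·1/6 + 4·1/6 + 5·1/6 + 6·1/6
 = 1/6 + 1/3 + 1/2 + 2/3 + 5/6 + 1
 = 7/2

3.5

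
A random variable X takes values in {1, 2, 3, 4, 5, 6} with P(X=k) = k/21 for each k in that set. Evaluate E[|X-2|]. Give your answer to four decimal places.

E[|X-2|] = Σ |x-2|·P(X=x)
 = 1·1/21 + 0·2/21 + 1·1/7 + 2·4/21 + 3·5/21 + 4·2/7
 = 1/21 + 0 + 1/7 + 8/21 + 5/7 + 8/7
 = 17/7

2.4286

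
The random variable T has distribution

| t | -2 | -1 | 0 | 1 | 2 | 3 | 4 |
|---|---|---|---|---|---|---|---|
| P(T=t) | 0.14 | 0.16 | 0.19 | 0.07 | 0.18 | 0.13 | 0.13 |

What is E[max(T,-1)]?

1.04

E[max(T,-1)] = Σ max(t,-1)·P(T=t)
 = (-1)·0.14 + (-1)·0.16 + 0·0.19 + 1·0.07 + 2·0.18 + 3·0.13 + 4·0.13
 = (-0.14) + (-0.16) + 0 + 0.07 + 0.36 + 0.39 + 0.52
 = 1.04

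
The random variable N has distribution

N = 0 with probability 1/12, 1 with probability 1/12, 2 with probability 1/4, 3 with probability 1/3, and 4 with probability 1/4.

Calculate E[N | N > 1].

P(N > 1) = 1/4 + 1/3 + 1/4 = 5/6.
E[N | N > 1] = [2·1/4 + 3·1/3 + 4·1/4] / (5/6)
 = 5/2 / (5/6)
 = 3

3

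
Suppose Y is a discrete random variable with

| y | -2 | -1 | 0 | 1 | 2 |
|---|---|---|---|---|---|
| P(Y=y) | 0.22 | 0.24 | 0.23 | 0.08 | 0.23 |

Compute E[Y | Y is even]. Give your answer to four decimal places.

P(Y is even) = 0.22 + 0.23 + 0.23 = 0.68.
E[Y | Y is even] = [(-2)·0.22 + 0·0.23 + 2·0.23] / 0.68
 = 0.02 / 0.68
 = 1/34

0.0294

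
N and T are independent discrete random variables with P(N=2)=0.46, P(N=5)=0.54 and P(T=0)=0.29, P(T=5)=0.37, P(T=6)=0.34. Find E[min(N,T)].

2.5702

E[min(N,T)] = Σ_n Σ_t min(n,t) · P(N=n)P(T=t)
 = 0·0.1334 + 2·0.1702 + 2·0.1564 + 0·0.1566 + 5·0.1998 + 5·0.1836
 = 0 + 0.3404 + 0.3128 + 0 + 0.999 + 0.918
 = 2.5702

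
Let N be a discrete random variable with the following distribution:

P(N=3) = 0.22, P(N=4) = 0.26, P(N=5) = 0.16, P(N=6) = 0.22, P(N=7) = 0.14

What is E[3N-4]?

E[3N-4] = Σ (3n-4)·P(N=n)
 = 5·0.22 + 8·0.26 + 11·0.16 + 14·0.22 + 17·0.14
 = 1.1 + 2.08 + 1.76 + 3.08 + 2.38
 = 10.4

10.4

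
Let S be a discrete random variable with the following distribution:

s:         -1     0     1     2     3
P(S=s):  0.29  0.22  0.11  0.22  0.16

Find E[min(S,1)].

0.2

E[min(S,1)] = Σ min(s,1)·P(S=s)
 = (-1)·0.29 + 0·0.22 + 1·0.11 + 1·0.22 + 1·0.16
 = (-0.29) + 0 + 0.11 + 0.22 + 0.16
 = 0.2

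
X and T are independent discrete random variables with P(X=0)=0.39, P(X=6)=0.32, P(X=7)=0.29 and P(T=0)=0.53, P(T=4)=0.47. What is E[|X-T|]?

3.5364

E[|X-T|] = Σ_x Σ_t |x-t| · P(X=x)P(T=t)
 = 0·0.2067 + 4·0.1833 + 6·0.1696 + 2·0.1504 + 7·0.1537 + 3·0.1363
 = 0 + 0.7332 + 1.0176 + 0.3008 + 1.0759 + 0.4089
 = 3.5364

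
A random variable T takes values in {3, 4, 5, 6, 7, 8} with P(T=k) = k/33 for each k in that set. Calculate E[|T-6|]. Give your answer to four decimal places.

1.3636

E[|T-6|] = Σ |t-6|·P(T=t)
 = 3·1/11 + 2·4/33 + 1·5/33 + 0·2/11 + 1·7/33 + 2·8/33
 = 3/11 + 8/33 + 5/33 + 0 + 7/33 + 16/33
 = 15/11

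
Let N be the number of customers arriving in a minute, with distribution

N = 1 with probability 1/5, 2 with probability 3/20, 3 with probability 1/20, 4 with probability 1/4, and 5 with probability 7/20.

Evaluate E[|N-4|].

1.3

E[|N-4|] = Σ |n-4|·P(N=n)
 = 3·1/5 + 2·3/20 + 1·1/20 + 0·1/4 + 1·7/20
 = 3/5 + 3/10 + 1/20 + 0 + 7/20
 = 13/10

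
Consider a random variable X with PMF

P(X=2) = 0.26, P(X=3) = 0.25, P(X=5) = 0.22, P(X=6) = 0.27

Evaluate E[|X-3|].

E[|X-3|] = Σ |x-3|·P(X=x)
 = 1·0.26 + 0·0.25 + 2·0.22 + 3·0.27
 = 0.26 + 0 + 0.44 + 0.81
 = 1.51

1.51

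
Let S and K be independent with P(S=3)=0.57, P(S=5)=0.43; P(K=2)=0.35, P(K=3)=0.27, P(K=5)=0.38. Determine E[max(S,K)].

E[max(S,K)] = Σ_s Σ_k max(s,k) · P(S=s)P(K=k)
 = 3·0.1995 + 3·0.1539 + 5·0.2166 + 5·0.1505 + 5·0.1161 + 5·0.1634
 = 0.5985 + 0.4617 + 1.083 + 0.7525 + 0.5805 + 0.817
 = 4.2932

4.2932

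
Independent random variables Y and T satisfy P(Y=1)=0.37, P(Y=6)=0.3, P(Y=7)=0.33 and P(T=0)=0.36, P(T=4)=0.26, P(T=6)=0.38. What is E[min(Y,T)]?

E[min(Y,T)] = Σ_y Σ_t min(y,t) · P(Y=y)P(T=t)
 = 0·0.1332 + 1·0.0962 + 1·0.1406 + 0·0.108 + 4·0.078 + 6·0.114 + 0·0.1188 + 4·0.0858 + 6·0.1254
 = 0 + 0.0962 + 0.1406 + 0 + 0.312 + 0.684 + 0 + 0.3432 + 0.7524
 = 2.3284

2.3284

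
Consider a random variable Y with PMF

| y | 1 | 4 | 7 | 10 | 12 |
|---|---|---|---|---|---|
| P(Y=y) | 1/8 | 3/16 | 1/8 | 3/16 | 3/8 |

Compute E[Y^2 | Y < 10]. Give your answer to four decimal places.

21.1429

P(Y < 10) = 1/8 + 3/16 + 1/8 = 7/16.
E[Y^2 | Y < 10] = [1·1/8 + 16·3/16 + 49·1/8] / (7/16)
 = 37/4 / (7/16)
 = 148/7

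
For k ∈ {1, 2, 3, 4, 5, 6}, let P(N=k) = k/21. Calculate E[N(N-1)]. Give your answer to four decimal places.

16.6667

E[N(N-1)] = Σ n(n-1)·P(N=n)
 = 0·1/21 + 2·2/21 + 6·1/7 + 12·4/21 + 20·5/21 + 30·2/7
 = 0 + 4/21 + 6/7 + 16/7 + 100/21 + 60/7
 = 50/3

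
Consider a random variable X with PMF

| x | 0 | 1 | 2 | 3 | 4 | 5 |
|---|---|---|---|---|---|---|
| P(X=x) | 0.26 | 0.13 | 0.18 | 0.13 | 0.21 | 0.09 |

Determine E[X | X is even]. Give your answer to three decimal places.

P(X is even) = 0.26 + 0.18 + 0.21 = 0.65.
E[X | X is even] = [0·0.26 + 2·0.18 + 4·0.21] / 0.65
 = 1.2 / 0.65
 = 24/13

1.846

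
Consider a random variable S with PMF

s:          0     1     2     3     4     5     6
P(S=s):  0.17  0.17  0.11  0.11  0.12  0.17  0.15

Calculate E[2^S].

E[2^S] = Σ 2^s·P(S=s)
 = 1·0.17 + 2·0.17 + 4·0.11 + 8·0.11 + 16·0.12 + 32·0.17 + 64·0.15
 = 0.17 + 0.34 + 0.44 + 0.88 + 1.92 + 5.44 + 9.6
 = 18.79

18.79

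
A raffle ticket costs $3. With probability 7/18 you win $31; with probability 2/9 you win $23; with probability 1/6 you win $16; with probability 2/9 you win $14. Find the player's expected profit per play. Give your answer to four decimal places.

E[payout] = 31·7/18 + 23·2/9 + 16·1/6 + 14·2/9
 = 217/18 + 46/9 + 8/3 + 28/9
 = 413/18
Net = 413/18 - 3 = 359/18

19.9444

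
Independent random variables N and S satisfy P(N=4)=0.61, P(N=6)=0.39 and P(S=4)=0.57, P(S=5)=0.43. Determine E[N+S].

E[N+S] = Σ_n Σ_s (n+s) · P(N=n)P(S=s)
 = 8·0.3477 + 9·0.2623 + 10·0.2223 + 11·0.1677
 = 2.7816 + 2.3607 + 2.223 + 1.8447
 = 9.21

9.21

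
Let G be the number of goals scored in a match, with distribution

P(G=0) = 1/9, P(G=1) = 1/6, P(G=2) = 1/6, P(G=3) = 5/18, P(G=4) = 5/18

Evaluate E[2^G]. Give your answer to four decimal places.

E[2^G] = Σ 2^g·P(G=g)
 = 1·1/9 + 2·1/6 + 4·1/6 + 8·5/18 + 16·5/18
 = 1/9 + 1/3 + 2/3 + 20/9 + 40/9
 = 70/9

7.7778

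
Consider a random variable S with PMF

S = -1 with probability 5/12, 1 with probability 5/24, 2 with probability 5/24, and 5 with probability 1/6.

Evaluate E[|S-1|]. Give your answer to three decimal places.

1.708

E[|S-1|] = Σ |s-1|·P(S=s)
 = 2·5/12 + 0·5/24 + 1·5/24 + 4·1/6
 = 5/6 + 0 + 5/24 + 2/3
 = 41/24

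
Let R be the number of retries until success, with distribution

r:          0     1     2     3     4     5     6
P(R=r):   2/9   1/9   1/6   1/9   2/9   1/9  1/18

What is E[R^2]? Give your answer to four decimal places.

10.1111

E[R^2] = Σ r^2·P(R=r)
 = 0·2/9 + 1·1/9 + 4·1/6 + 9·1/9 + 16·2/9 + 25·1/9 + 36·1/18
 = 0 + 1/9 + 2/3 + 1 + 32/9 + 25/9 + 2
 = 91/9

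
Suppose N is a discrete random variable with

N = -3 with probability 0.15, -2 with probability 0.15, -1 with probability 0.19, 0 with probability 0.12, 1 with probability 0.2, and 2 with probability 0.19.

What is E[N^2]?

3.1

E[N^2] = Σ n^2·P(N=n)
 = 9·0.15 + 4·0.15 + 1·0.19 + 0·0.12 + 1·0.2 + 4·0.19
 = 1.35 + 0.6 + 0.19 + 0 + 0.2 + 0.76
 = 3.1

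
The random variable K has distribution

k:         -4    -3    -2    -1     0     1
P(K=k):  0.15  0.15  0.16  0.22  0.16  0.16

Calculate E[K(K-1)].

E[K(K-1)] = Σ k(k-1)·P(K=k)
 = 20·0.15 + 12·0.15 + 6·0.16 + 2·0.22 + 0·0.16 + 0·0.16
 = 3 + 1.8 + 0.96 + 0.44 + 0 + 0
 = 6.2

6.2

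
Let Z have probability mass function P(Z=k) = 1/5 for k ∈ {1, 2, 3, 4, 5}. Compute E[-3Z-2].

-11

E[-3Z-2] = Σ (-3z-2)·P(Z=z)
 = (-5)·1/5 + (-8)·1/5 + (-11)·1/5 + (-14)·1/5 + (-17)·1/5
 = (-1) + (-8/5) + (-11/5) + (-14/5) + (-17/5)
 = -11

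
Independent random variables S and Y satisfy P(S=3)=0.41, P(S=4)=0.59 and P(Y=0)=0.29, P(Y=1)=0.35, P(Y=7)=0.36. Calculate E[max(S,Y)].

E[max(S,Y)] = Σ_s Σ_y max(s,y) · P(S=s)P(Y=y)
 = 3·0.1189 + 3·0.1435 + 7·0.1476 + 4·0.1711 + 4·0.2065 + 7·0.2124
 = 0.3567 + 0.4305 + 1.0332 + 0.6844 + 0.826 + 1.4868
 = 4.8176

4.8176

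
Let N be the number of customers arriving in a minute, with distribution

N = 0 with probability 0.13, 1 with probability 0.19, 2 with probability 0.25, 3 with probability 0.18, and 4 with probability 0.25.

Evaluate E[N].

2.23

E[N] = Σ n·P(N=n)
 = 0·0.13 + 1·0.19 + 2·0.25 + 3·0.18 + 4·0.25
 = 0 + 0.19 + 0.5 + 0.54 + 1
 = 2.23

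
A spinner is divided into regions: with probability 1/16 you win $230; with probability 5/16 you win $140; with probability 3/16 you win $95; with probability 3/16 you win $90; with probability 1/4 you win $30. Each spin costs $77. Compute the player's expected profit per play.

23.3125

E[payout] = 230·1/16 + 140·5/16 + 95·3/16 + 90·3/16 + 30·1/4
 = 115/8 + 175/4 + 285/16 + 135/8 + 15/2
 = 1605/16
Net = 1605/16 - 77 = 373/16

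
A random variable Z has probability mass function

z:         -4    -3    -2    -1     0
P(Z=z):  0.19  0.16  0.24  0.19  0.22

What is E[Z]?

-1.91

E[Z] = Σ z·P(Z=z)
 = (-4)·0.19 + (-3)·0.16 + (-2)·0.24 + (-1)·0.19 + 0·0.22
 = (-0.76) + (-0.48) + (-0.48) + (-0.19) + 0
 = -1.91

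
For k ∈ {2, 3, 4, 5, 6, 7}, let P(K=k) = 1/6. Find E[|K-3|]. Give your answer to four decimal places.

E[|K-3|] = Σ |k-3|·P(K=k)
 = 1·1/6 + 0·1/6 + 1·1/6 + 2·1/6 + 3·1/6 + 4·1/6
 = 1/6 + 0 + 1/6 + 1/3 + 1/2 + 2/3
 = 11/6

1.8333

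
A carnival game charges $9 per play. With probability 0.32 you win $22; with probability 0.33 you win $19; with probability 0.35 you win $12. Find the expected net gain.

E[payout] = 22·0.32 + 19·0.33 + 12·0.35
 = 7.04 + 6.27 + 4.2
 = 17.51
Net = 17.51 - 9 = 8.51

8.51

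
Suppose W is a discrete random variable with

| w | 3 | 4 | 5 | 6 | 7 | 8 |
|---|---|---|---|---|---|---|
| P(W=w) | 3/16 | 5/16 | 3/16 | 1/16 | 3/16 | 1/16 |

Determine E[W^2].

E[W^2] = Σ w^2·P(W=w)
 = 9·3/16 + 16·5/16 + 25·3/16 + 36·1/16 + 49·3/16 + 64·1/16
 = 27/16 + 5 + 75/16 + 9/4 + 147/16 + 4
 = 429/16

26.8125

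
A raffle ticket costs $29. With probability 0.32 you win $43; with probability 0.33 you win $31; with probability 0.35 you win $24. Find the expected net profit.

E[payout] = 43·0.32 + 31·0.33 + 24·0.35
 = 13.76 + 10.23 + 8.4
 = 32.39
Net = 32.39 - 29 = 3.39

3.39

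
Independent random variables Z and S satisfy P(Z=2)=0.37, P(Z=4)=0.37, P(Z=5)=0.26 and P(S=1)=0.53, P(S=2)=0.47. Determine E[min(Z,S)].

E[min(Z,S)] = Σ_z Σ_s min(z,s) · P(Z=z)P(S=s)
 = 1·0.1961 + 2·0.1739 + 1·0.1961 + 2·0.1739 + 1·0.1378 + 2·0.1222
 = 0.1961 + 0.3478 + 0.1961 + 0.3478 + 0.1378 + 0.2444
 = 1.47

1.47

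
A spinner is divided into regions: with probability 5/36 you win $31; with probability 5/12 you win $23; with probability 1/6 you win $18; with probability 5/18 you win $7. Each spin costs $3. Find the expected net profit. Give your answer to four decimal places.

15.8333

E[payout] = 31·5/36 + 23·5/12 + 18·1/6 + 7·5/18
 = 155/36 + 115/12 + 3 + 35/18
 = 113/6
Net = 113/6 - 3 = 95/6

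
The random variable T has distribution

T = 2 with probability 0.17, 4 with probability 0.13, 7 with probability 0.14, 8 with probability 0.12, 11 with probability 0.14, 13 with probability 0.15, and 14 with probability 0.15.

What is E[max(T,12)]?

E[max(T,12)] = Σ max(t,12)·P(T=t)
 = 12·0.17 + 12·0.13 + 12·0.14 + 12·0.12 + 12·0.14 + 13·0.15 + 14·0.15
 = 2.04 + 1.56 + 1.68 + 1.44 + 1.68 + 1.95 + 2.1
 = 12.45

12.45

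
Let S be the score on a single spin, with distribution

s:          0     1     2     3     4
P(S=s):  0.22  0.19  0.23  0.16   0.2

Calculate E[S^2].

E[S^2] = Σ s^2·P(S=s)
 = 0·0.22 + 1·0.19 + 4·0.23 + 9·0.16 + 16·0.2
 = 0 + 0.19 + 0.92 + 1.44 + 3.2
 = 5.75

5.75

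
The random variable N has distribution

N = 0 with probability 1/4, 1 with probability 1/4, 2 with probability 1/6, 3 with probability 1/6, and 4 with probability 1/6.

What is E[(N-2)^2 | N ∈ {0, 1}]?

P(N ∈ {0, 1}) = 1/4 + 1/4 = 1/2.
E[(N-2)^2 | N ∈ {0, 1}] = [4·1/4 + 1·1/4] / (1/2)
 = 5/4 / (1/2)
 = 5/2

2.5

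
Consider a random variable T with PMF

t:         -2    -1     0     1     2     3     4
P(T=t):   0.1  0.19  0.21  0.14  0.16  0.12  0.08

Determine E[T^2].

E[T^2] = Σ t^2·P(T=t)
 = 4·0.1 + 1·0.19 + 0·0.21 + 1·0.14 + 4·0.16 + 9·0.12 + 16·0.08
 = 0.4 + 0.19 + 0 + 0.14 + 0.64 + 1.08 + 1.28
 = 3.73

3.73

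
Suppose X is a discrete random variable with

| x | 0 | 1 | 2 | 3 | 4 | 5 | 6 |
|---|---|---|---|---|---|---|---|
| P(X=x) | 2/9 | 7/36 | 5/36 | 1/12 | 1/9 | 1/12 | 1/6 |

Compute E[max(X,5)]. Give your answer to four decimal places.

E[max(X,5)] = Σ max(x,5)·P(X=x)
 = 5·2/9 + 5·7/36 + 5·5/36 + 5·1/12 + 5·1/9 + 5·1/12 + 6·1/6
 = 10/9 + 35/36 + 25/36 + 5/12 + 5/9 + 5/12 + 1
 = 31/6

5.1667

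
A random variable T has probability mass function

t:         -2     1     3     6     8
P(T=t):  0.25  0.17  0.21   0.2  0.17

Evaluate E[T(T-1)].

18.28

E[T(T-1)] = Σ t(t-1)·P(T=t)
 = 6·0.25 + 0·0.17 + 6·0.21 + 30·0.2 + 56·0.17
 = 1.5 + 0 + 1.26 + 6 + 9.52
 = 18.28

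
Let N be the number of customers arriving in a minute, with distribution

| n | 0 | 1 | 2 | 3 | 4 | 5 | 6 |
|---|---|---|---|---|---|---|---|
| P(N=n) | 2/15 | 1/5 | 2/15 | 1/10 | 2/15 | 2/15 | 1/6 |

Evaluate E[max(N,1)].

3.1

E[max(N,1)] = Σ max(n,1)·P(N=n)
 = 1·2/15 + 1·1/5 + 2·2/15 + 3·1/10 + 4·2/15 + 5·2/15 + 6·1/6
 = 2/15 + 1/5 + 4/15 + 3/10 + 8/15 + 2/3 + 1
 = 31/10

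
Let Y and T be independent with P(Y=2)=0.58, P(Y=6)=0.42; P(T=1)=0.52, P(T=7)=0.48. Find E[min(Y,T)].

E[min(Y,T)] = Σ_y Σ_t min(y,t) · P(Y=y)P(T=t)
 = 1·0.3016 + 2·0.2784 + 1·0.2184 + 6·0.2016
 = 0.3016 + 0.5568 + 0.2184 + 1.2096
 = 2.2864

2.2864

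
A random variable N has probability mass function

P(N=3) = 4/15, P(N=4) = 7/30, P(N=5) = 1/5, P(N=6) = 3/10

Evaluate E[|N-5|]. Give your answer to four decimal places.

E[|N-5|] = Σ |n-5|·P(N=n)
 = 2·4/15 + 1·7/30 + 0·1/5 + 1·3/10
 = 8/15 + 7/30 + 0 + 3/10
 = 16/15

1.0667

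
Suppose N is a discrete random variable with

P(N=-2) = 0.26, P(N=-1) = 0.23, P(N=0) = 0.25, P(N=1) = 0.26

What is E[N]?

-0.49

E[N] = Σ n·P(N=n)
 = (-2)·0.26 + (-1)·0.23 + 0·0.25 + 1·0.26
 = (-0.52) + (-0.23) + 0 + 0.26
 = -0.49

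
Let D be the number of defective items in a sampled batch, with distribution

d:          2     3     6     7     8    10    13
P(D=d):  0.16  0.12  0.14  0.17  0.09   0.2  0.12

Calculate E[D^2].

E[D^2] = Σ d^2·P(D=d)
 = 4·0.16 + 9·0.12 + 36·0.14 + 49·0.17 + 64·0.09 + 100·0.2 + 169·0.12
 = 0.64 + 1.08 + 5.04 + 8.33 + 5.76 + 20 + 20.28
 = 61.13

61.13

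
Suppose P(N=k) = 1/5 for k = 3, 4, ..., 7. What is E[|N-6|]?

E[|N-6|] = Σ |n-6|·P(N=n)
 = 3·1/5 + 2·1/5 + 1·1/5 + 0·1/5 + 1·1/5
 = 3/5 + 2/5 + 1/5 + 0 + 1/5
 = 7/5

1.4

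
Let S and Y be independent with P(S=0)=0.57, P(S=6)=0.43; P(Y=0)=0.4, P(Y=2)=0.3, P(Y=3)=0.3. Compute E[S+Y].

E[S+Y] = Σ_s Σ_y (s+y) · P(S=s)P(Y=y)
 = 0·0.228 + 2·0.171 + 3·0.171 + 6·0.172 + 8·0.129 + 9·0.129
 = 0 + 0.342 + 0.513 + 1.032 + 1.032 + 1.161
 = 4.08

4.08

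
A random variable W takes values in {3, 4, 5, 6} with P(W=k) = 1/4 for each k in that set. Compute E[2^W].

30

E[2^W] = Σ 2^w·P(W=w)
 = 8·1/4 + 16·1/4 + 32·1/4 + 64·1/4
 = 2 + 4 + 8 + 16
 = 30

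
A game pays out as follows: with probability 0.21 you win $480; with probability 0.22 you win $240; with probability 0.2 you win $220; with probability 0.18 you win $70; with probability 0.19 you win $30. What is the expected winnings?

215.9

E[payout] = 480·0.21 + 240·0.22 + 220·0.2 + 70·0.18 + 30·0.19
 = 100.8 + 52.8 + 44 + 12.6 + 5.7
 = 215.9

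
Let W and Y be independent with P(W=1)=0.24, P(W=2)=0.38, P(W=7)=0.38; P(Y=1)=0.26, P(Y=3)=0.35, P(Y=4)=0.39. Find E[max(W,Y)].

E[max(W,Y)] = Σ_w Σ_y max(w,y) · P(W=w)P(Y=y)
 = 1·0.0624 + 3·0.084 + 4·0.0936 + 2·0.0988 + 3·0.133 + 4·0.1482 + 7·0.0988 + 7·0.133 + 7·0.1482
 = 0.0624 + 0.252 + 0.3744 + 0.1976 + 0.399 + 0.5928 + 0.6916 + 0.931 + 1.0374
 = 4.5382

4.5382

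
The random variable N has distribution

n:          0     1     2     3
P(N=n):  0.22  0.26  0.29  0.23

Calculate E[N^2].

E[N^2] = Σ n^2·P(N=n)
 = 0·0.22 + 1·0.26 + 4·0.29 + 9·0.23
 = 0 + 0.26 + 1.16 + 2.07
 = 3.49

3.49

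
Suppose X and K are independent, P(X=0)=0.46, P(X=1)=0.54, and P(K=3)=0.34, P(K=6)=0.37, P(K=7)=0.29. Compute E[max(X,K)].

E[max(X,K)] = Σ_x Σ_k max(x,k) · P(X=x)P(K=k)
 = 3·0.1564 + 6·0.1702 + 7·0.1334 + 3·0.1836 + 6·0.1998 + 7·0.1566
 = 0.4692 + 1.0212 + 0.9338 + 0.5508 + 1.1988 + 1.0962
 = 5.27

5.27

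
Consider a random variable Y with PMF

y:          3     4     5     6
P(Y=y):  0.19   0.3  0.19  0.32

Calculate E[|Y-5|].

1

E[|Y-5|] = Σ |y-5|·P(Y=y)
 = 2·0.19 + 1·0.3 + 0·0.19 + 1·0.32
 = 0.38 + 0.3 + 0 + 0.32
 = 1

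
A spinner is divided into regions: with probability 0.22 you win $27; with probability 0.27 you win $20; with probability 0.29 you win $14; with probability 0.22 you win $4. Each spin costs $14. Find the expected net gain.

2.28

E[payout] = 27·0.22 + 20·0.27 + 14·0.29 + 4·0.22
 = 5.94 + 5.4 + 4.06 + 0.88
 = 16.28
Net = 16.28 - 14 = 2.28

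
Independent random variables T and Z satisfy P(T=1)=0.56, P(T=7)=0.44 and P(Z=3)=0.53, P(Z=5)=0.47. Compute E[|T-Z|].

2.9928

E[|T-Z|] = Σ_t Σ_z |t-z| · P(T=t)P(Z=z)
 = 2·0.2968 + 4·0.2632 + 4·0.2332 + 2·0.2068
 = 0.5936 + 1.0528 + 0.9328 + 0.4136
 = 2.9928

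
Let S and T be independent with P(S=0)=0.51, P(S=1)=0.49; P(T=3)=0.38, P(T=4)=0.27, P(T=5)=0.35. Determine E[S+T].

E[S+T] = Σ_s Σ_t (s+t) · P(S=s)P(T=t)
 = 3·0.1938 + 4·0.1377 + 5·0.1785 + 4·0.1862 + 5·0.1323 + 6·0.1715
 = 0.5814 + 0.5508 + 0.8925 + 0.7448 + 0.6615 + 1.029
 = 4.46

4.46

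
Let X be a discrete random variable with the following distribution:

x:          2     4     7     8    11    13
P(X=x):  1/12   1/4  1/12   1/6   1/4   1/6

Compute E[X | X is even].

5

P(X is even) = 1/12 + 1/4 + 1/6 = 1/2.
E[X | X is even] = [2·1/12 + 4·1/4 + 8·1/6] / (1/2)
 = 5/2 / (1/2)
 = 5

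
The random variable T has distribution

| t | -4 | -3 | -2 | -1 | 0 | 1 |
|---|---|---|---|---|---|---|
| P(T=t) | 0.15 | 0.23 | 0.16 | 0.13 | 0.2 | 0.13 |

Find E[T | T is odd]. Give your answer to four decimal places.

P(T is odd) = 0.23 + 0.13 + 0.13 = 0.49.
E[T | T is odd] = [(-3)·0.23 + (-1)·0.13 + 1·0.13] / 0.49
 = -0.69 / 0.49
 = -69/49

-1.4082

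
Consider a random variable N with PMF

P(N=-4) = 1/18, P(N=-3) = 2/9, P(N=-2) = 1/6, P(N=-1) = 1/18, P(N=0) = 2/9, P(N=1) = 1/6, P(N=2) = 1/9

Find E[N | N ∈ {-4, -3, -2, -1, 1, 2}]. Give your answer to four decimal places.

P(N ∈ {-4, -3, -2, -1, 1, 2}) = 1/18 + 2/9 + 1/6 + 1/18 + 1/6 + 1/9 = 7/9.
E[N | N ∈ {-4, -3, -2, -1, 1, 2}] = [(-4)·1/18 + (-3)·2/9 + (-2)·1/6 + (-1)·1/18 + 1·1/6 + 2·1/9] / (7/9)
 = -8/9 / (7/9)
 = -8/7

-1.1429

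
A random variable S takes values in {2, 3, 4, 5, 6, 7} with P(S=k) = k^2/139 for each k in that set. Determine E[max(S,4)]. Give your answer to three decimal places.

5.755

E[max(S,4)] = Σ max(s,4)·P(S=s)
 = 4·4/139 + 4·9/139 + 4·16/139 + 5·25/139 + 6·36/139 + 7·49/139
 = 16/139 + 36/139 + 64/139 + 125/139 + 216/139 + 343/139
 = 800/139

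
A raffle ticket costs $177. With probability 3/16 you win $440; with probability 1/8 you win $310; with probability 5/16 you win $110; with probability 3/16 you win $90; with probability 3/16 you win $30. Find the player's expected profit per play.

E[payout] = 440·3/16 + 310·1/8 + 110·5/16 + 90·3/16 + 30·3/16
 = 165/2 + 155/4 + 275/8 + 135/8 + 45/8
 = 1425/8
Net = 1425/8 - 177 = 9/8

1.125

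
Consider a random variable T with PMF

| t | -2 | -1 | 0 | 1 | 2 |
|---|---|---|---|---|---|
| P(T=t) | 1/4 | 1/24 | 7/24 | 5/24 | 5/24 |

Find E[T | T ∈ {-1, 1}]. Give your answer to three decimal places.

P(T ∈ {-1, 1}) = 1/24 + 5/24 = 1/4.
E[T | T ∈ {-1, 1}] = [(-1)·1/24 + 1·5/24] / (1/4)
 = 1/6 / (1/4)
 = 2/3

0.667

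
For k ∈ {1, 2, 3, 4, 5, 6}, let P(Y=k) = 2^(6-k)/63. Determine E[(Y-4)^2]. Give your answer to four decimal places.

5.8095

E[(Y-4)^2] = Σ (y-4)^2·P(Y=y)
 = 9·32/63 + 4·16/63 + 1·8/63 + 0·4/63 + 1·2/63 + 4·1/63
 = 32/7 + 64/63 + 8/63 + 0 + 2/63 + 4/63
 = 122/21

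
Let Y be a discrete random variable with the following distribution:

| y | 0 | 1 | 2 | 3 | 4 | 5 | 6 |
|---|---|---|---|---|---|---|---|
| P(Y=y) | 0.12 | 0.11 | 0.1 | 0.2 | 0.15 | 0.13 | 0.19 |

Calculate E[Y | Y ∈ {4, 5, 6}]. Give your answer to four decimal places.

P(Y ∈ {4, 5, 6}) = 0.15 + 0.13 + 0.19 = 0.47.
E[Y | Y ∈ {4, 5, 6}] = [4·0.15 + 5·0.13 + 6·0.19] / 0.47
 = 2.39 / 0.47
 = 239/47

5.0851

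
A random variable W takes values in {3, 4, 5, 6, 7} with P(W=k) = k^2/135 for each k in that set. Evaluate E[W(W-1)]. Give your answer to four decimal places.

28.7704

E[W(W-1)] = Σ w(w-1)·P(W=w)
 = 6·1/15 + 12·16/135 + 20·5/27 + 30·4/15 + 42·49/135
 = 2/5 + 64/45 + 100/27 + 8 + 686/45
 = 3884/135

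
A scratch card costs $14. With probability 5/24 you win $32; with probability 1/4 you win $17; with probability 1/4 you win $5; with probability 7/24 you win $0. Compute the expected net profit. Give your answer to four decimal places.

E[payout] = 32·5/24 + 17·1/4 + 5·1/4 + 0·7/24
 = 20/3 + 17/4 + 5/4 + 0
 = 73/6
Net = 73/6 - 14 = -11/6

-1.8333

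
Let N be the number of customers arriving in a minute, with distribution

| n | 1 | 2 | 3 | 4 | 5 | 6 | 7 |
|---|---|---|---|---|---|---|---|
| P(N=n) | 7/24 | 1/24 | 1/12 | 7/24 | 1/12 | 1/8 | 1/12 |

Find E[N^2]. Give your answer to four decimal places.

E[N^2] = Σ n^2·P(N=n)
 = 1·7/24 + 4·1/24 + 9·1/12 + 16·7/24 + 25·1/12 + 36·1/8 + 49·1/12
 = 7/24 + 1/6 + 3/4 + 14/3 + 25/12 + 9/2 + 49/12
 = 397/24

16.5417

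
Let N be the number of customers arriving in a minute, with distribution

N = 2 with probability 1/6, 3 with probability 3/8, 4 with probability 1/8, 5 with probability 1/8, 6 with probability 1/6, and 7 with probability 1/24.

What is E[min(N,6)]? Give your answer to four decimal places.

3.8333

E[min(N,6)] = Σ min(n,6)·P(N=n)
 = 2·1/6 + 3·3/8 + 4·1/8 + 5·1/8 + 6·1/6 + 6·1/24
 = 1/3 + 9/8 + 1/2 + 5/8 + 1 + 1/4
 = 23/6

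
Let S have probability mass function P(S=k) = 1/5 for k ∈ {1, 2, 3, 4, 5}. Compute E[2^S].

12.4

E[2^S] = Σ 2^s·P(S=s)
 = 2·1/5 + 4·1/5 + 8·1/5 + 16·1/5 + 32·1/5
 = 2/5 + 4/5 + 8/5 + 16/5 + 32/5
 = 62/5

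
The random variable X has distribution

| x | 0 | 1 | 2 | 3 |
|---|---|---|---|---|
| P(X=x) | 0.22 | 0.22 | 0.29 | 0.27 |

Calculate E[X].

E[X] = Σ x·P(X=x)
 = 0·0.22 + 1·0.22 + 2·0.29 + 3·0.27
 = 0 + 0.22 + 0.58 + 0.81
 = 1.61

1.61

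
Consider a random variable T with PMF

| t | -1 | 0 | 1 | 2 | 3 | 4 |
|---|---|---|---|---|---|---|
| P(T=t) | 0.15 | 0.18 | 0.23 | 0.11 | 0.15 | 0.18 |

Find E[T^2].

E[T^2] = Σ t^2·P(T=t)
 = 1·0.15 + 0·0.18 + 1·0.23 + 4·0.11 + 9·0.15 + 16·0.18
 = 0.15 + 0 + 0.23 + 0.44 + 1.35 + 2.88
 = 5.05

5.05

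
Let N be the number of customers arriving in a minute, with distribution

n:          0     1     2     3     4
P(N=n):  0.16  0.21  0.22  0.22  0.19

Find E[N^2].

E[N^2] = Σ n^2·P(N=n)
 = 0·0.16 + 1·0.21 + 4·0.22 + 9·0.22 + 16·0.19
 = 0 + 0.21 + 0.88 + 1.98 + 3.04
 = 6.11

6.11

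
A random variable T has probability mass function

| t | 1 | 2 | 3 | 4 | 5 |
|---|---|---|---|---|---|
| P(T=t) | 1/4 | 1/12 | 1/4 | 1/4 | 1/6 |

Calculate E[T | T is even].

P(T is even) = 1/12 + 1/4 = 1/3.
E[T | T is even] = [2·1/12 + 4·1/4] / (1/3)
 = 7/6 / (1/3)
 = 7/2

3.5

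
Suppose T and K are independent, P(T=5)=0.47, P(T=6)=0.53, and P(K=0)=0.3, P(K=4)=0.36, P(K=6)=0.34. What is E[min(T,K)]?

3.3202

E[min(T,K)] = Σ_t Σ_k min(t,k) · P(T=t)P(K=k)
 = 0·0.141 + 4·0.1692 + 5·0.1598 + 0·0.159 + 4·0.1908 + 6·0.1802
 = 0 + 0.6768 + 0.799 + 0 + 0.7632 + 1.0812
 = 3.3202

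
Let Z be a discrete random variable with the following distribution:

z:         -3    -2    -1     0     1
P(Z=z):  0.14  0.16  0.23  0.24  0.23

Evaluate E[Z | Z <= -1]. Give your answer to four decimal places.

-1.8302

P(Z <= -1) = 0.14 + 0.16 + 0.23 = 0.53.
E[Z | Z <= -1] = [(-3)·0.14 + (-2)·0.16 + (-1)·0.23] / 0.53
 = -0.97 / 0.53
 = -97/53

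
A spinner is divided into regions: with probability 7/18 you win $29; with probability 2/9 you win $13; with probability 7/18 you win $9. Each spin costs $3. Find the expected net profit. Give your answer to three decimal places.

14.667

E[payout] = 29·7/18 + 13·2/9 + 9·7/18
 = 203/18 + 26/9 + 7/2
 = 53/3
Net = 53/3 - 3 = 44/3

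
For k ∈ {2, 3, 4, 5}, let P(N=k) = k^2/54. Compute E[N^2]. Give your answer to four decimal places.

18.1111

E[N^2] = Σ n^2·P(N=n)
 = 4·2/27 + 9·1/6 + 16·8/27 + 25·25/54
 = 8/27 + 3/2 + 128/27 + 625/54
 = 163/9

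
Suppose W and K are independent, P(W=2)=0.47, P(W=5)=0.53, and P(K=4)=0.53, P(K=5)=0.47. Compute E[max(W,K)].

E[max(W,K)] = Σ_w Σ_k max(w,k) · P(W=w)P(K=k)
 = 4·0.2491 + 5·0.2209 + 5·0.2809 + 5·0.2491
 = 0.9964 + 1.1045 + 1.4045 + 1.2455
 = 4.7509

4.7509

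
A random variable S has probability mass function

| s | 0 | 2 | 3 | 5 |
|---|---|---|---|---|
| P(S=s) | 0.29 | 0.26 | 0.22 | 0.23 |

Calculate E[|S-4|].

E[|S-4|] = Σ |s-4|·P(S=s)
 = 4·0.29 + 2·0.26 + 1·0.22 + 1·0.23
 = 1.16 + 0.52 + 0.22 + 0.23
 = 2.13

2.13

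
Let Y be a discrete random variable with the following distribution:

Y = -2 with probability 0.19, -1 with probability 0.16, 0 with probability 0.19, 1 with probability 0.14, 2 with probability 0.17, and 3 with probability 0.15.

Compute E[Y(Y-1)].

2.7

E[Y(Y-1)] = Σ y(y-1)·P(Y=y)
 = 6·0.19 + 2·0.16 + 0·0.19 + 0·0.14 + 2·0.17 + 6·0.15
 = 1.14 + 0.32 + 0 + 0 + 0.34 + 0.9
 = 2.7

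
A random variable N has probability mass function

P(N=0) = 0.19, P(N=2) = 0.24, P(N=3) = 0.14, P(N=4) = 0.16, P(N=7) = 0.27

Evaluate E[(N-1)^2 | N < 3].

P(N < 3) = 0.19 + 0.24 = 0.43.
E[(N-1)^2 | N < 3] = [1·0.19 + 1·0.24] / 0.43
 = 0.43 / 0.43
 = 1

1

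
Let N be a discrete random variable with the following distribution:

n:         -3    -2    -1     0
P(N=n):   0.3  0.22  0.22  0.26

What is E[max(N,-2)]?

E[max(N,-2)] = Σ max(n,-2)·P(N=n)
 = (-2)·0.3 + (-2)·0.22 + (-1)·0.22 + 0·0.26
 = (-0.6) + (-0.44) + (-0.22) + 0
 = -1.26

-1.26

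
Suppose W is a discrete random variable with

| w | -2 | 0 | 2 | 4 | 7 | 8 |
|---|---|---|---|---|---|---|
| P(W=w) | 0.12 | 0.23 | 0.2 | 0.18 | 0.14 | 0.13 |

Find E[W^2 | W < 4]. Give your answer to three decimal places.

2.327

P(W < 4) = 0.12 + 0.23 + 0.2 = 0.55.
E[W^2 | W < 4] = [4·0.12 + 0·0.23 + 4·0.2] / 0.55
 = 1.28 / 0.55
 = 128/55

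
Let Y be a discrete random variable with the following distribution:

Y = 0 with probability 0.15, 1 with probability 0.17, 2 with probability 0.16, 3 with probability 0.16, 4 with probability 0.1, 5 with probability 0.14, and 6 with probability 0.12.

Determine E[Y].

2.79

E[Y] = Σ y·P(Y=y)
 = 0·0.15 + 1·0.17 + 2·0.16 + 3·0.16 + 4·0.1 + 5·0.14 + 6·0.12
 = 0 + 0.17 + 0.32 + 0.48 + 0.4 + 0.7 + 0.72
 = 2.79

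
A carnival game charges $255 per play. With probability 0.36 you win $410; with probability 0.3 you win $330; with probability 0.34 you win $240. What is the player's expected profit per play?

E[payout] = 410·0.36 + 330·0.3 + 240·0.34
 = 147.6 + 99 + 81.6
 = 328.2
Net = 328.2 - 255 = 73.2

73.2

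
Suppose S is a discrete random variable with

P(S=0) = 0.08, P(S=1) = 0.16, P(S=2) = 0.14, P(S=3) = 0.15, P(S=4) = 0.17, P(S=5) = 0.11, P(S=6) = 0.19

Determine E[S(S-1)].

E[S(S-1)] = Σ s(s-1)·P(S=s)
 = 0·0.08 + 0·0.16 + 2·0.14 + 6·0.15 + 12·0.17 + 20·0.11 + 30·0.19
 = 0 + 0 + 0.28 + 0.9 + 2.04 + 2.2 + 5.7
 = 11.12

11.12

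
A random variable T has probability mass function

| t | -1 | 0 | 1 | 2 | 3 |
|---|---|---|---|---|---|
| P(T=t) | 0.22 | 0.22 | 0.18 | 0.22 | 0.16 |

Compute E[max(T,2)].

E[max(T,2)] = Σ max(t,2)·P(T=t)
 = 2·0.22 + 2·0.22 + 2·0.18 + 2·0.22 + 3·0.16
 = 0.44 + 0.44 + 0.36 + 0.44 + 0.48
 = 2.16

2.16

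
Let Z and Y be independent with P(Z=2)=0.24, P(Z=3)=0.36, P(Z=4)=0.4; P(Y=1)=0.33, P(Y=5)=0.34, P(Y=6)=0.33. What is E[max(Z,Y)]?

4.7228

E[max(Z,Y)] = Σ_z Σ_y max(z,y) · P(Z=z)P(Y=y)
 = 2·0.0792 + 5·0.0816 + 6·0.0792 + 3·0.1188 + 5·0.1224 + 6·0.1188 + 4·0.132 + 5·0.136 + 6·0.132
 = 0.1584 + 0.408 + 0.4752 + 0.3564 + 0.612 + 0.7128 + 0.528 + 0.68 + 0.792
 = 4.7228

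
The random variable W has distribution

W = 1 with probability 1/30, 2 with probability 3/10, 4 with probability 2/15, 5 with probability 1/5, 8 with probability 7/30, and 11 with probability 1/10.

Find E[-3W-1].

E[-3W-1] = Σ (-3w-1)·P(W=w)
 = (-4)·1/30 + (-7)·3/10 + (-13)·2/15 + (-16)·1/5 + (-25)·7/30 + (-34)·1/10
 = (-2/15) + (-21/10) + (-26/15) + (-16/5) + (-35/6) + (-17/5)
 = -82/5

-16.4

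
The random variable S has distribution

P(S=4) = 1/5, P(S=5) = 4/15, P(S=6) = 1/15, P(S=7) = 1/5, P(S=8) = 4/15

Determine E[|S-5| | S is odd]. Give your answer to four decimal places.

P(S is odd) = 4/15 + 1/5 = 7/15.
E[|S-5| | S is odd] = [0·4/15 + 2·1/5] / (7/15)
 = 2/5 / (7/15)
 = 6/7

0.8571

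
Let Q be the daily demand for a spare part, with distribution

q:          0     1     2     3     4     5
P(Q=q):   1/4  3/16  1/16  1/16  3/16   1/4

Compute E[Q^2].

E[Q^2] = Σ q^2·P(Q=q)
 = 0·1/4 + 1·3/16 + 4·1/16 + 9·1/16 + 16·3/16 + 25·1/4
 = 0 + 3/16 + 1/4 + 9/16 + 3 + 25/4
 = 41/4

10.25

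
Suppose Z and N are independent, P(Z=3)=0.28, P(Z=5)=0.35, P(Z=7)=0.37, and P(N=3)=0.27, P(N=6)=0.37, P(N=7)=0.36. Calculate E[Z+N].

E[Z+N] = Σ_z Σ_n (z+n) · P(Z=z)P(N=n)
 = 6·0.0756 + 9·0.1036 + 10·0.1008 + 8·0.0945 + 11·0.1295 + 12·0.126 + 10·0.0999 + 13·0.1369 + 14·0.1332
 = 0.4536 + 0.9324 + 1.008 + 0.756 + 1.4245 + 1.512 + 0.999 + 1.7797 + 1.8648
 = 10.73

10.73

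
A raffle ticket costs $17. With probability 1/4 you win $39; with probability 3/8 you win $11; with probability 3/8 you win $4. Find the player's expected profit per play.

E[payout] = 39·1/4 + 11·3/8 + 4·3/8
 = 39/4 + 33/8 + 3/2
 = 123/8
Net = 123/8 - 17 = -13/8

-1.625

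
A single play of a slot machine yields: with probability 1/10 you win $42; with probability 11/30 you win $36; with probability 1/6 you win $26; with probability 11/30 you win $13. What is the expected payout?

E[payout] = 42·1/10 + 36·11/30 + 26·1/6 + 13·11/30
 = 21/5 + 66/5 + 13/3 + 143/30
 = 53/2

26.5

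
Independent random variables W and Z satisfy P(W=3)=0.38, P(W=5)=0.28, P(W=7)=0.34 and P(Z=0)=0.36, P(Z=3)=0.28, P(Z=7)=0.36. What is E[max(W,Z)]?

5.6688

E[max(W,Z)] = Σ_w Σ_z max(w,z) · P(W=w)P(Z=z)
 = 3·0.1368 + 3·0.1064 + 7·0.1368 + 5·0.1008 + 5·0.0784 + 7·0.1008 + 7·0.1224 + 7·0.0952 + 7·0.1224
 = 0.4104 + 0.3192 + 0.9576 + 0.504 + 0.392 + 0.7056 + 0.8568 + 0.6664 + 0.8568
 = 5.6688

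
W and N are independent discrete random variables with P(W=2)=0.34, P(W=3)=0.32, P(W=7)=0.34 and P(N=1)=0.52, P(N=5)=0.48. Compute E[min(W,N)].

2.1232

E[min(W,N)] = Σ_w Σ_n min(w,n) · P(W=w)P(N=n)
 = 1·0.1768 + 2·0.1632 + 1·0.1664 + 3·0.1536 + 1·0.1768 + 5·0.1632
 = 0.1768 + 0.3264 + 0.1664 + 0.4608 + 0.1768 + 0.816
 = 2.1232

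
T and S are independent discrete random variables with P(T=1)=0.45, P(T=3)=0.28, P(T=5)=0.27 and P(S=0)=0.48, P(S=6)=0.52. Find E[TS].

8.2368

E[TS] = Σ_t Σ_s ts · P(T=t)P(S=s)
 = 0·0.216 + 6·0.234 + 0·0.1344 + 18·0.1456 + 0·0.1296 + 30·0.1404
 = 0 + 1.404 + 0 + 2.6208 + 0 + 4.212
 = 8.2368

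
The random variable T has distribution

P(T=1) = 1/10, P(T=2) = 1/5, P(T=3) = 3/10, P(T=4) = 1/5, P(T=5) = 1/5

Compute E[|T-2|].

E[|T-2|] = Σ |t-2|·P(T=t)
 = 1·1/10 + 0·1/5 + 1·3/10 + 2·1/5 + 3·1/5
 = 1/10 + 0 + 3/10 + 2/5 + 3/5
 = 7/5

1.4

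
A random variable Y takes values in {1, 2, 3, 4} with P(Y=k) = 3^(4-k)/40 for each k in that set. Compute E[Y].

1.45

E[Y] = Σ y·P(Y=y)
 = 1·27/40 + 2·9/40 + 3·3/40 + 4·1/40
 = 27/40 + 9/20 + 9/40 + 1/10
 = 29/20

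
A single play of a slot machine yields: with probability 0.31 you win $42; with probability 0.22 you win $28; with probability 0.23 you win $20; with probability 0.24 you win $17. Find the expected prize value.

27.86

E[payout] = 42·0.31 + 28·0.22 + 20·0.23 + 17·0.24
 = 13.02 + 6.16 + 4.6 + 4.08
 = 27.86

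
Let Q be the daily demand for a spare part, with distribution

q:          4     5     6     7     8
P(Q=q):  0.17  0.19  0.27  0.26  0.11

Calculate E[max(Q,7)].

E[max(Q,7)] = Σ max(q,7)·P(Q=q)
 = 7·0.17 + 7·0.19 + 7·0.27 + 7·0.26 + 8·0.11
 = 1.19 + 1.33 + 1.89 + 1.82 + 0.88
 = 7.11

7.11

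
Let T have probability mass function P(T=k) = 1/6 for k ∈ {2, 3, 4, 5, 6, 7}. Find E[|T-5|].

1.5

E[|T-5|] = Σ |t-5|·P(T=t)
 = 3·1/6 + 2·1/6 + 1·1/6 + 0·1/6 + 1·1/6 + 2·1/6
 = 1/2 + 1/3 + 1/6 + 0 + 1/6 + 1/3
 = 3/2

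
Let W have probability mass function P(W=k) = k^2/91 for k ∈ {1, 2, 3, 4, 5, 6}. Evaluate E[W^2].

E[W^2] = Σ w^2·P(W=w)
 = 1·1/91 + 4·4/91 + 9·9/91 + 16·16/91 + 25·25/91 + 36·36/91
 = 1/91 + 16/91 + 81/91 + 256/91 + 625/91 + 1296/91
 = 25

25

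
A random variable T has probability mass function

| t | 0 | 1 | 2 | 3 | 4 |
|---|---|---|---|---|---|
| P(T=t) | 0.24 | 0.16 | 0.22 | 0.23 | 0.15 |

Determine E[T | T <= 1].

P(T <= 1) = 0.24 + 0.16 = 0.4.
E[T | T <= 1] = [0·0.24 + 1·0.16] / 0.4
 = 0.16 / 0.4
 = 2/5

0.4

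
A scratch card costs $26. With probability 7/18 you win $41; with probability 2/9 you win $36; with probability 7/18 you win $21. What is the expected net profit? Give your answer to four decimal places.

6.1111

E[payout] = 41·7/18 + 36·2/9 + 21·7/18
 = 287/18 + 8 + 49/6
 = 289/9
Net = 289/9 - 26 = 55/9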